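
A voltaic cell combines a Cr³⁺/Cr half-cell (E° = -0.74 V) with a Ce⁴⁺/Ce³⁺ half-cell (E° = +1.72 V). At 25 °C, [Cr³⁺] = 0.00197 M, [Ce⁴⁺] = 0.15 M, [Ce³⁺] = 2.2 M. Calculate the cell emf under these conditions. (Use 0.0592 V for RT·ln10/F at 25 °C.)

2.44 V

The Ce⁴⁺/Ce³⁺ couple has the higher reduction potential and acts as the cathode, so E°_cell = +1.72 − (-0.74) = 2.46 V.
Balancing electrons gives n = 3; the reaction quotient is Q = [Cr³⁺]·[Ce³⁺]^3/[Ce⁴⁺]^3 = 6.22.
At 25 °C, E = E° − (0.0592/n) log Q = 2.46 − (0.0592/3)(0.793) = 2.460 − 0.016 = 2.444 V.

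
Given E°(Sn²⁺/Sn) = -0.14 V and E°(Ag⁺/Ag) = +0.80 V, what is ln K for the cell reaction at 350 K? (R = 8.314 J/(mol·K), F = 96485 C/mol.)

ln K = 62.3

E°_cell = +0.80 − (-0.14) = 0.94 V, with n = 2 electrons transferred.
At equilibrium E = 0, so the Nernst equation gives ln K = nFE°/RT = (2)(96485)(0.94)/((8.314)(350)) = 62.34.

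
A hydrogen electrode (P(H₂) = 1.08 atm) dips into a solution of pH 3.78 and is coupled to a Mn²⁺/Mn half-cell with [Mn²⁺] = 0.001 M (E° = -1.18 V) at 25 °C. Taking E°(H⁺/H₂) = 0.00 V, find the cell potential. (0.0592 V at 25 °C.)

The hydrogen couple is the cathode, so E°_cell = 1.18 V; n = 2.
[H⁺] = 10^(−3.78) = 1.7 × 10^-4 M, and Q = [Mn²⁺]·P(H₂) / [H⁺]^2 = 3.92 × 10^4.
E = E° − (0.0592/2) log Q = 1.18 − (0.0592/2)(4.593) = 1.044 V.

1.04 V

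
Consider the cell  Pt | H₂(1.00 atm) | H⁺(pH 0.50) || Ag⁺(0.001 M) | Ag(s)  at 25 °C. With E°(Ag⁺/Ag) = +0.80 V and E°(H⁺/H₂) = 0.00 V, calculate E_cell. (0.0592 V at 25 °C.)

The Ag⁺/Ag couple is the cathode, so E°_cell = 0.80 V; n = 2.
[H⁺] = 10^(−0.50) = 0.32 M, and Q = [H⁺]^2 / ([Ag⁺]^2·P(H₂)) = 1 × 10^5.
E = E° − (0.0592/2) log Q = 0.80 − (0.0592/2)(5.000) = 0.652 V.

0.65 V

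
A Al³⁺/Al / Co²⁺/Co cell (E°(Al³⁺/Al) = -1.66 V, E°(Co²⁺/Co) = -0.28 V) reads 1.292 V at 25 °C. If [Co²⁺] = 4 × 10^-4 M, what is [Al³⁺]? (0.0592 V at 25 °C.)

0.23 M

From the Nernst equation, log Q = n(E° − E)/0.0592 = 6(1.38 − 1.292)/0.0592 = 8.919, so Q = 8.3 × 10^8.
With Q = [Al³⁺]^2/[Co²⁺]^3 and the known concentrations, [Al³⁺]^2 in the numerator gives [Al³⁺] = 0.23 M.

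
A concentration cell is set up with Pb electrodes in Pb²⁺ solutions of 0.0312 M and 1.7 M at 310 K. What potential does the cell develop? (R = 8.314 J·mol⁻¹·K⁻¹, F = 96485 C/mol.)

0.053 V

Both half-cells are Pb²⁺/Pb, so E°_cell = 0. The concentrated side is the cathode; the cell reaction moves Pb²⁺ from high to low concentration with n = 2.
Q = [Pb²⁺]_dilute/[Pb²⁺]_conc = 0.0312/1.7 = 0.0184.
E = 0 − (RT/nF) ln Q = −((8.314×310)/(2×96485))(-3.998) = 0.0534 V.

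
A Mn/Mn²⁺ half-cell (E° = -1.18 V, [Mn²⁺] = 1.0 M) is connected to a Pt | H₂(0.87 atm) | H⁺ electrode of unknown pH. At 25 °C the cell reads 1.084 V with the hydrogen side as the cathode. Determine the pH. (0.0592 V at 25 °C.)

E°_cell = 1.18 V and n = 2.
log Q = n(E° − E)/0.0592 = 2×(1.18 − 1.084)/0.0592 = 3.243.
With Q = [Mn²⁺]·P(H₂) / [H⁺]^2, solving for [H⁺] gives log[H⁺] = -1.652, so pH = 1.65.

pH = 1.65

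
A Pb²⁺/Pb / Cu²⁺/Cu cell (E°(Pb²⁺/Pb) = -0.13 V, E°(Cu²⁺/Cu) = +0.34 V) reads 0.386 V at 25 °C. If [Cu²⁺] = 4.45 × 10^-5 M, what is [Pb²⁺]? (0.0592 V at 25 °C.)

From the Nernst equation, log Q = n(E° − E)/0.0592 = 2(0.47 − 0.386)/0.0592 = 2.838, so Q = 688.
With Q = [Pb²⁺]/[Cu²⁺] and the known concentrations, [Pb²⁺] in the numerator gives [Pb²⁺] = 0.031 M.

0.031 M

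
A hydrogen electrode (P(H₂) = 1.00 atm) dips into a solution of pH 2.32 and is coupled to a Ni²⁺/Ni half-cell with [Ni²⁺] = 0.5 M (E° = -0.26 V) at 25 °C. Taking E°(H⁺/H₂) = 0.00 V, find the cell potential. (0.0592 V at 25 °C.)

0.13 V

The hydrogen couple is the cathode, so E°_cell = 0.26 V; n = 2.
[H⁺] = 10^(−2.32) = 0.0048 M, and Q = [Ni²⁺]·P(H₂) / [H⁺]^2 = 2.18 × 10^4.
E = E° − (0.0592/2) log Q = 0.26 − (0.0592/2)(4.339) = 0.132 V.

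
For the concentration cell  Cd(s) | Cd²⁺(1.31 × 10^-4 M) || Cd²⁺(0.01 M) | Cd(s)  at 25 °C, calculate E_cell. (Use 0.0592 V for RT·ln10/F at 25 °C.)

0.056 V

Both half-cells are Cd²⁺/Cd, so E°_cell = 0. The concentrated side is the cathode; the cell reaction moves Cd²⁺ from high to low concentration with n = 2.
Q = [Cd²⁺]_dilute/[Cd²⁺]_conc = 1.31 × 10^-4/0.01 = 0.0131.
E = 0 − (0.0592/2) log Q = −(0.0592/2)(-1.883) = 0.0557 V.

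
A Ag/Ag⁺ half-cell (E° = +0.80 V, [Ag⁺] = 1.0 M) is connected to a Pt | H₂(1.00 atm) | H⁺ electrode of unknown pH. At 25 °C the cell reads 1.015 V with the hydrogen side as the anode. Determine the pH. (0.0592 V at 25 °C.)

E°_cell = 0.80 V and n = 2.
log Q = n(E° − E)/0.0592 = 2×(0.80 − 1.015)/0.0592 = -7.264.
With Q = [H⁺]^2 / ([Ag⁺]^2·P(H₂)), solving for [H⁺] gives log[H⁺] = -3.632, so pH = 3.63.

pH = 3.63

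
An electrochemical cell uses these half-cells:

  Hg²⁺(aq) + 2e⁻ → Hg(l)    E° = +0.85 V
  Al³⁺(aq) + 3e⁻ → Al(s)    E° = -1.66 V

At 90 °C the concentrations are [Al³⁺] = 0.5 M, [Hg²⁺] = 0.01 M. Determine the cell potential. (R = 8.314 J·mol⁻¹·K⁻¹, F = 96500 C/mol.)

2.45 V

The Hg²⁺/Hg couple has the higher reduction potential and acts as the cathode, so E°_cell = +0.85 − (-1.66) = 2.51 V.
Balancing electrons gives n = 6; the reaction quotient is Q = [Al³⁺]^2/[Hg²⁺]^3 = 2.5 × 10^5.
E = E° − (RT/nF) ln Q = 2.51 − (8.314×363)/(6×96500) × (12.429) = 2.510 − 0.065 = 2.445 V.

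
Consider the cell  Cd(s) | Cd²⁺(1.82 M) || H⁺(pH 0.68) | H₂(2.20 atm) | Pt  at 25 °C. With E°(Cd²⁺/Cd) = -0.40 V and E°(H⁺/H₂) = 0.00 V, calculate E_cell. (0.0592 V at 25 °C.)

The hydrogen couple is the cathode, so E°_cell = 0.40 V; n = 2.
[H⁺] = 10^(−0.68) = 0.21 M, and Q = [Cd²⁺]·P(H₂) / [H⁺]^2 = 91.7.
E = E° − (0.0592/2) log Q = 0.40 − (0.0592/2)(1.962) = 0.342 V.

0.34 V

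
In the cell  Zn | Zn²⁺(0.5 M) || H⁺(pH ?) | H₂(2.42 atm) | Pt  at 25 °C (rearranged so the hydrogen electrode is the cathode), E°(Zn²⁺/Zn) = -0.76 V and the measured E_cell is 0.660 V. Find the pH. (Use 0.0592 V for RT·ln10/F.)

E°_cell = 0.76 V and n = 2.
log Q = n(E° − E)/0.0592 = 2×(0.76 − 0.660)/0.0592 = 3.378.
With Q = [Zn²⁺]·P(H₂) / [H⁺]^2, solving for [H⁺] gives log[H⁺] = -1.648, so pH = 1.65.

pH = 1.65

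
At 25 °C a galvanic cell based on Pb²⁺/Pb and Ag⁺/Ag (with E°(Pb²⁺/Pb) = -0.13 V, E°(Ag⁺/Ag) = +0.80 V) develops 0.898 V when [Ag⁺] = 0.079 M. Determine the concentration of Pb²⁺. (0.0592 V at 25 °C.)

From the Nernst equation, log Q = n(E° − E)/0.0592 = 2(0.93 − 0.898)/0.0592 = 1.081, so Q = 12.1.
With Q = [Pb²⁺]/[Ag⁺]^2 and the known concentrations, [Pb²⁺] in the numerator gives [Pb²⁺] = 0.075 M.

0.075 M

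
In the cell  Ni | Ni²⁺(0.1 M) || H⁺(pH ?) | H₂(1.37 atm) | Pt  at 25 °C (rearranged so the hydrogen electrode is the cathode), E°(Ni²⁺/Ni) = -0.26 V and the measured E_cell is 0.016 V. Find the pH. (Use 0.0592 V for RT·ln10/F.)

pH = 4.55

E°_cell = 0.26 V and n = 2.
log Q = n(E° − E)/0.0592 = 2×(0.26 − 0.016)/0.0592 = 8.243.
With Q = [Ni²⁺]·P(H₂) / [H⁺]^2, solving for [H⁺] gives log[H⁺] = -4.553, so pH = 4.55.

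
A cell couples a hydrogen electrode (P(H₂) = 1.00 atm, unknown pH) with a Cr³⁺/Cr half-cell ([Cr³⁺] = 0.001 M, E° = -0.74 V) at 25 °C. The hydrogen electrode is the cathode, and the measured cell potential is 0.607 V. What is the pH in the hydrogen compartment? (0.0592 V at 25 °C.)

E°_cell = 0.74 V and n = 6.
log Q = n(E° − E)/0.0592 = 6×(0.74 − 0.607)/0.0592 = 13.480.
With Q = [Cr³⁺]^2·P(H₂)^3 / [H⁺]^6, solving for [H⁺] gives log[H⁺] = -3.247, so pH = 3.25.

pH = 3.25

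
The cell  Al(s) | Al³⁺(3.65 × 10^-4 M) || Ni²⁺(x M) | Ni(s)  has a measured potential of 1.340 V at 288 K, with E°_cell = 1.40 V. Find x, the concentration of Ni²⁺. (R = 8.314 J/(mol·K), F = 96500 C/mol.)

4.1 × 10^-5 M

From the Nernst equation, ln Q = nF(E° − E)/RT = 6×96500×(1.40 − 1.340)/(8.314×288) = 14.509, so Q = 2 × 10^6.
With Q = [Al³⁺]^2/[Ni²⁺]^3 and the known concentrations, [Ni²⁺]^3 in the denominator gives [Ni²⁺] = 4.1 × 10^-5 M.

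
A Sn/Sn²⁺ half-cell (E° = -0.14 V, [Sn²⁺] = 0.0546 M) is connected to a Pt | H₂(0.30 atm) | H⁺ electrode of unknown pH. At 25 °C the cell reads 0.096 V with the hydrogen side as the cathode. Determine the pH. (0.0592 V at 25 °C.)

E°_cell = 0.14 V and n = 2.
log Q = n(E° − E)/0.0592 = 2×(0.14 − 0.096)/0.0592 = 1.486.
With Q = [Sn²⁺]·P(H₂) / [H⁺]^2, solving for [H⁺] gives log[H⁺] = -1.636, so pH = 1.64.

pH = 1.64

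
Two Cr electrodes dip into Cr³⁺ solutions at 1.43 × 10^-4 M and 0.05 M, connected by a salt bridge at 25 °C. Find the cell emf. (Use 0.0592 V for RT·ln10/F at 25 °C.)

0.050 V

Both half-cells are Cr³⁺/Cr, so E°_cell = 0. The concentrated side is the cathode; the cell reaction moves Cr³⁺ from high to low concentration with n = 3.
Q = [Cr³⁺]_dilute/[Cr³⁺]_conc = 1.43 × 10^-4/0.05 = 0.00286.
E = 0 − (0.0592/3) log Q = −(0.0592/3)(-2.544) = 0.0502 V.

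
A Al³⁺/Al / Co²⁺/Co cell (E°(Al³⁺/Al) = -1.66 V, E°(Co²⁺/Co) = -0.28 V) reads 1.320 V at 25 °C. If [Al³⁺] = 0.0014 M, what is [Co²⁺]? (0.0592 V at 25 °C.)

From the Nernst equation, log Q = n(E° − E)/0.0592 = 6(1.38 − 1.320)/0.0592 = 6.081, so Q = 1.21 × 10^6.
With Q = [Al³⁺]^2/[Co²⁺]^3 and the known concentrations, [Co²⁺]^3 in the denominator gives [Co²⁺] = 1.2 × 10^-4 M.

1.2 × 10^-4 M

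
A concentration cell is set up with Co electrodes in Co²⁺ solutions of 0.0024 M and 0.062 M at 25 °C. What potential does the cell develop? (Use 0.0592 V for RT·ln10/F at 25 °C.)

Both half-cells are Co²⁺/Co, so E°_cell = 0. The concentrated side is the cathode; the cell reaction moves Co²⁺ from high to low concentration with n = 2.
Q = [Co²⁺]_dilute/[Co²⁺]_conc = 0.0024/0.062 = 0.0387.
E = 0 − (0.0592/2) log Q = −(0.0592/2)(-1.412) = 0.0418 V.

0.042 V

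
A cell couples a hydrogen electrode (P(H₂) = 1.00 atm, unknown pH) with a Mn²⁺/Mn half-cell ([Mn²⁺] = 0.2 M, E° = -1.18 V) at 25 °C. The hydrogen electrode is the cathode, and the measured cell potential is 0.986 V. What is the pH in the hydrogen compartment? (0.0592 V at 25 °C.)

E°_cell = 1.18 V and n = 2.
log Q = n(E° − E)/0.0592 = 2×(1.18 − 0.986)/0.0592 = 6.554.
With Q = [Mn²⁺]·P(H₂) / [H⁺]^2, solving for [H⁺] gives log[H⁺] = -3.627, so pH = 3.63.

pH = 3.63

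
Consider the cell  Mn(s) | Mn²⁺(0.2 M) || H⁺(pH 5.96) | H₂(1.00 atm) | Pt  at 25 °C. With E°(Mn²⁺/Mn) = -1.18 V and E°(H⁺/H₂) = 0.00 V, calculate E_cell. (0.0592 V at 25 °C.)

The hydrogen couple is the cathode, so E°_cell = 1.18 V; n = 2.
[H⁺] = 10^(−5.96) = 1.1 × 10^-6 M, and Q = [Mn²⁺]·P(H₂) / [H⁺]^2 = 1.66 × 10^11.
E = E° − (0.0592/2) log Q = 1.18 − (0.0592/2)(11.221) = 0.848 V.

0.85 V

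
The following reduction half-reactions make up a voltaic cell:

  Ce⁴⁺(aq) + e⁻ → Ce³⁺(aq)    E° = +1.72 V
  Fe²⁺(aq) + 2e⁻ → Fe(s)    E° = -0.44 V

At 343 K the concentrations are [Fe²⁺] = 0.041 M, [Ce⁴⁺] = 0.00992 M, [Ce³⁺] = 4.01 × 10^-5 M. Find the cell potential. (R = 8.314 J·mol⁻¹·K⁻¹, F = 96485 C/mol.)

The Ce⁴⁺/Ce³⁺ couple has the higher reduction potential and acts as the cathode, so E°_cell = +1.72 − (-0.44) = 2.16 V.
Balancing electrons gives n = 2; the reaction quotient is Q = [Fe²⁺]·[Ce³⁺]^2/[Ce⁴⁺]^2 = 6.7 × 10^-7.
E = E° − (RT/nF) ln Q = 2.16 − (8.314×343)/(2×96485) × (-14.216) = 2.160 + 0.210 = 2.370 V.

2.37 V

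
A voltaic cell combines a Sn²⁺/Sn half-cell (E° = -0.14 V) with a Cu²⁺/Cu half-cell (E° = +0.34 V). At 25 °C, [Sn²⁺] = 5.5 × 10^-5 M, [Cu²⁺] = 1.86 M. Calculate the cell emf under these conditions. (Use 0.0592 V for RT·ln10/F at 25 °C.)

0.614 V

The Cu²⁺/Cu couple has the higher reduction potential and acts as the cathode, so E°_cell = +0.34 − (-0.14) = 0.48 V.
Balancing electrons gives n = 2; the reaction quotient is Q = [Sn²⁺]/[Cu²⁺] = 2.96 × 10^-5.
At 25 °C, E = E° − (0.0592/n) log Q = 0.48 − (0.0592/2)(-4.529) = 0.480 + 0.134 = 0.614 V.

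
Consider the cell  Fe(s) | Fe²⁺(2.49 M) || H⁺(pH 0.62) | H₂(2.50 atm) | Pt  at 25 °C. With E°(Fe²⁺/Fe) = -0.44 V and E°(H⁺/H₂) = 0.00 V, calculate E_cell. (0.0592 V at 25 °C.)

The hydrogen couple is the cathode, so E°_cell = 0.44 V; n = 2.
[H⁺] = 10^(−0.62) = 0.24 M, and Q = [Fe²⁺]·P(H₂) / [H⁺]^2 = 108.
E = E° − (0.0592/2) log Q = 0.44 − (0.0592/2)(2.034) = 0.380 V.

0.38 V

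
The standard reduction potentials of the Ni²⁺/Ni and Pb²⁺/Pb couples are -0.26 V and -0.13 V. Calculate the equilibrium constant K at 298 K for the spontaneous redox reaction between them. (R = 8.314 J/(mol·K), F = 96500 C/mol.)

2.5 × 10^4

E°_cell = -0.13 − (-0.26) = 0.13 V, with n = 2 electrons transferred.
At equilibrium E = 0, so the Nernst equation gives ln K = nFE°/RT = (2)(96500)(0.13)/((8.314)(298)) = 10.13.
K = e^10.13 = 2.5 × 10^4.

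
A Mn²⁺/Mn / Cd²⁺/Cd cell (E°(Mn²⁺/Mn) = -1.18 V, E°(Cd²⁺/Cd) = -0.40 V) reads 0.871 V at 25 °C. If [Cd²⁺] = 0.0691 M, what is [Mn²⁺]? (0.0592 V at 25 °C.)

5.8 × 10^-5 M

From the Nernst equation, log Q = n(E° − E)/0.0592 = 2(0.78 − 0.871)/0.0592 = -3.074, so Q = 8.43 × 10^-4.
With Q = [Mn²⁺]/[Cd²⁺] and the known concentrations, [Mn²⁺] in the numerator gives [Mn²⁺] = 5.8 × 10^-5 M.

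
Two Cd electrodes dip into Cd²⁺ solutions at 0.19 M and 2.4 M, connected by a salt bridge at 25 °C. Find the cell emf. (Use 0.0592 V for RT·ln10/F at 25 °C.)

Both half-cells are Cd²⁺/Cd, so E°_cell = 0. The concentrated side is the cathode; the cell reaction moves Cd²⁺ from high to low concentration with n = 2.
Q = [Cd²⁺]_dilute/[Cd²⁺]_conc = 0.19/2.4 = 0.0792.
E = 0 − (0.0592/2) log Q = −(0.0592/2)(-1.101) = 0.0326 V.

0.033 V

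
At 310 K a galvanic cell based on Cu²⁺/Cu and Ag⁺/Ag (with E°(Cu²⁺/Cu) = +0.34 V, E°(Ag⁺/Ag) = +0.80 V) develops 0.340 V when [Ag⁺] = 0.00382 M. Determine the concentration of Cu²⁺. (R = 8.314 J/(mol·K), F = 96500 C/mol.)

From the Nernst equation, ln Q = nF(E° − E)/RT = 2×96500×(0.46 − 0.340)/(8.314×310) = 8.986, so Q = 7990.
With Q = [Cu²⁺]/[Ag⁺]^2 and the known concentrations, [Cu²⁺] in the numerator gives [Cu²⁺] = 0.12 M.

0.12 M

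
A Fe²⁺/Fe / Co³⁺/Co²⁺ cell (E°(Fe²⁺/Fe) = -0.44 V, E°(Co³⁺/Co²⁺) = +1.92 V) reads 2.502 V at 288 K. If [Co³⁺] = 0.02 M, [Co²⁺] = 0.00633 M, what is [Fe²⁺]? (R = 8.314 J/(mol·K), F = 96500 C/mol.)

From the Nernst equation, ln Q = nF(E° − E)/RT = 2×96500×(2.36 − 2.502)/(8.314×288) = -11.446, so Q = 1.07 × 10^-5.
With Q = [Fe²⁺]·[Co²⁺]^2/[Co³⁺]^2 and the known concentrations, [Fe²⁺] in the numerator gives [Fe²⁺] = 1.1 × 10^-4 M.

1.1 × 10^-4 M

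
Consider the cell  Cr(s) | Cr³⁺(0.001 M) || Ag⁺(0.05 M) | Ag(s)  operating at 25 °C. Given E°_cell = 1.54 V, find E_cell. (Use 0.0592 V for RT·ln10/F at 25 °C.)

1.52 V

Balancing electrons gives n = 3; the reaction quotient is Q = [Cr³⁺]/[Ag⁺]^3 = 8.00.
At 25 °C, E = E° − (0.0592/n) log Q = 1.54 − (0.0592/3)(0.903) = 1.540 − 0.018 = 1.522 V.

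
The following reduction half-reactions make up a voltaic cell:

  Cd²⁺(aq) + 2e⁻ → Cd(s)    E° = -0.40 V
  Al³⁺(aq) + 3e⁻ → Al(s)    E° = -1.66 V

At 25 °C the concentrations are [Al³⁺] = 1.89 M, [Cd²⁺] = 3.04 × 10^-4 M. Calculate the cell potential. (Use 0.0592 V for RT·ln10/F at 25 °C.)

1.15 V

The Cd²⁺/Cd couple has the higher reduction potential and acts as the cathode, so E°_cell = -0.40 − (-1.66) = 1.26 V.
Balancing electrons gives n = 6; the reaction quotient is Q = [Al³⁺]^2/[Cd²⁺]^3 = 1.27 × 10^11.
At 25 °C, E = E° − (0.0592/n) log Q = 1.26 − (0.0592/6)(11.104) = 1.260 − 0.110 = 1.150 V.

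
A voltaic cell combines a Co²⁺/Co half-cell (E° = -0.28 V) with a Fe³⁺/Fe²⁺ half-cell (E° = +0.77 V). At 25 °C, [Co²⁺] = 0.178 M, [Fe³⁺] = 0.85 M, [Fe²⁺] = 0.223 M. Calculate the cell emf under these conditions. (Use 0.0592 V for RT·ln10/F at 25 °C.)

1.11 V

The Fe³⁺/Fe²⁺ couple has the higher reduction potential and acts as the cathode, so E°_cell = +0.77 − (-0.28) = 1.05 V.
Balancing electrons gives n = 2; the reaction quotient is Q = [Co²⁺]·[Fe²⁺]^2/[Fe³⁺]^2 = 0.0123.
At 25 °C, E = E° − (0.0592/n) log Q = 1.05 − (0.0592/2)(-1.912) = 1.050 + 0.057 = 1.107 V.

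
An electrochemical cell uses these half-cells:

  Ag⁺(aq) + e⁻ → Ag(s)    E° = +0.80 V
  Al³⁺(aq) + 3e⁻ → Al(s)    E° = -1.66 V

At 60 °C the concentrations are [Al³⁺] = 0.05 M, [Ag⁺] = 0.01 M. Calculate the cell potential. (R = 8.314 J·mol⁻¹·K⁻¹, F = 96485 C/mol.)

2.36 V

The Ag⁺/Ag couple has the higher reduction potential and acts as the cathode, so E°_cell = +0.80 − (-1.66) = 2.46 V.
Balancing electrons gives n = 3; the reaction quotient is Q = [Al³⁺]/[Ag⁺]^3 = 5 × 10^4.
E = E° − (RT/nF) ln Q = 2.46 − (8.314×333)/(3×96485) × (10.820) = 2.460 − 0.103 = 2.357 V.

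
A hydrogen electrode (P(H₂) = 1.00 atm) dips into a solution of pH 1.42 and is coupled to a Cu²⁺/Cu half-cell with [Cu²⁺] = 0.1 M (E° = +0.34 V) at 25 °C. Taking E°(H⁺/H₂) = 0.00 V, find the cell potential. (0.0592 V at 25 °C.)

The Cu²⁺/Cu couple is the cathode, so E°_cell = 0.34 V; n = 2.
[H⁺] = 10^(−1.42) = 0.038 M, and Q = [H⁺]^2 / ([Cu²⁺]·P(H₂)) = 0.0145.
E = E° − (0.0592/2) log Q = 0.34 − (0.0592/2)(-1.840) = 0.394 V.

0.39 V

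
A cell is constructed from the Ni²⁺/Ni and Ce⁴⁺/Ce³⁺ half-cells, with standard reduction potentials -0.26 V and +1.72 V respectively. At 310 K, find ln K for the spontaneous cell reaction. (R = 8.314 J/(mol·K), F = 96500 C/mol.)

E°_cell = +1.72 − (-0.26) = 1.98 V, with n = 2 electrons transferred.
At equilibrium E = 0, so the Nernst equation gives ln K = nFE°/RT = (2)(96500)(1.98)/((8.314)(310)) = 148.27.

ln K = 148.3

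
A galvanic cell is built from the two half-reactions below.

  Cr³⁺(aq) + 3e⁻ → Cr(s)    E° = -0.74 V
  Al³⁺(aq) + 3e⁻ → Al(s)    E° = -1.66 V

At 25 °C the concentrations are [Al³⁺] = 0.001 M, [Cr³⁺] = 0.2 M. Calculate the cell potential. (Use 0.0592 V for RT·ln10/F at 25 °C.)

The Cr³⁺/Cr couple has the higher reduction potential and acts as the cathode, so E°_cell = -0.74 − (-1.66) = 0.92 V.
Balancing electrons gives n = 3; the reaction quotient is Q = [Al³⁺]/[Cr³⁺] = 0.00500.
At 25 °C, E = E° − (0.0592/n) log Q = 0.92 − (0.0592/3)(-2.301) = 0.920 + 0.045 = 0.965 V.

0.965 V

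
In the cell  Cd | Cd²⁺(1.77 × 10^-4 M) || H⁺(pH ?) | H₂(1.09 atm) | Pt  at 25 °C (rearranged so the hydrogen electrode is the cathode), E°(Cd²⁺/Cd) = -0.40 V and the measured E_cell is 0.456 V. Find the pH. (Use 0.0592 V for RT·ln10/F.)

E°_cell = 0.40 V and n = 2.
log Q = n(E° − E)/0.0592 = 2×(0.40 − 0.456)/0.0592 = -1.892.
With Q = [Cd²⁺]·P(H₂) / [H⁺]^2, solving for [H⁺] gives log[H⁺] = -0.911, so pH = 0.91.

pH = 0.91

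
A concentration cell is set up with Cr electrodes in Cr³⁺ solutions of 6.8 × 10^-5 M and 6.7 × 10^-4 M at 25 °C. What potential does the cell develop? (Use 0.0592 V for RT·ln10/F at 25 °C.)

Both half-cells are Cr³⁺/Cr, so E°_cell = 0. The concentrated side is the cathode; the cell reaction moves Cr³⁺ from high to low concentration with n = 3.
Q = [Cr³⁺]_dilute/[Cr³⁺]_conc = 6.8 × 10^-5/6.7 × 10^-4 = 0.101.
E = 0 − (0.0592/3) log Q = −(0.0592/3)(-0.994) = 0.0196 V.

0.020 V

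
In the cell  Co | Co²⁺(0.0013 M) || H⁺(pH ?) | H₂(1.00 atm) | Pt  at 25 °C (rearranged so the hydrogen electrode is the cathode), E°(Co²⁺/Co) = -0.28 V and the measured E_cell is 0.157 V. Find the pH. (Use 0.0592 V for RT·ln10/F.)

E°_cell = 0.28 V and n = 2.
log Q = n(E° − E)/0.0592 = 2×(0.28 − 0.157)/0.0592 = 4.155.
With Q = [Co²⁺]·P(H₂) / [H⁺]^2, solving for [H⁺] gives log[H⁺] = -3.521, so pH = 3.52.

pH = 3.52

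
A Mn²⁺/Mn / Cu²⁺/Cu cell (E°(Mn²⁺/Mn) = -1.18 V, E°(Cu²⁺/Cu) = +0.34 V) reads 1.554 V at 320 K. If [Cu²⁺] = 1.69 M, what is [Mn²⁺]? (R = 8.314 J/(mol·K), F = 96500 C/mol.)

From the Nernst equation, ln Q = nF(E° − E)/RT = 2×96500×(1.52 − 1.554)/(8.314×320) = -2.466, so Q = 0.0849.
With Q = [Mn²⁺]/[Cu²⁺] and the known concentrations, [Mn²⁺] in the numerator gives [Mn²⁺] = 0.14 M.

0.14 M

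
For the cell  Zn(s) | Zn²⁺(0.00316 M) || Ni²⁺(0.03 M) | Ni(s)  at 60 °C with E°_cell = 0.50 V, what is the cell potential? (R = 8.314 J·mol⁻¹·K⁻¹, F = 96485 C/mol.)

0.532 V

Balancing electrons gives n = 2; the reaction quotient is Q = [Zn²⁺]/[Ni²⁺] = 0.105.
E = E° − (RT/nF) ln Q = 0.50 − (8.314×333)/(2×96485) × (-2.251) = 0.500 + 0.032 = 0.532 V.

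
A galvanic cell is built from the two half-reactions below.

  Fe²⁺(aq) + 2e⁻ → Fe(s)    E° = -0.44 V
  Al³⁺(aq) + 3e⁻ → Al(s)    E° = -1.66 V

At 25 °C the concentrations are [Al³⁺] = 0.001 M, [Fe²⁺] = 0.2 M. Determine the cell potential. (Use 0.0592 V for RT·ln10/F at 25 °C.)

The Fe²⁺/Fe couple has the higher reduction potential and acts as the cathode, so E°_cell = -0.44 − (-1.66) = 1.22 V.
Balancing electrons gives n = 6; the reaction quotient is Q = [Al³⁺]^2/[Fe²⁺]^3 = 1.25 × 10^-4.
At 25 °C, E = E° − (0.0592/n) log Q = 1.22 − (0.0592/6)(-3.903) = 1.220 + 0.039 = 1.259 V.

1.26 V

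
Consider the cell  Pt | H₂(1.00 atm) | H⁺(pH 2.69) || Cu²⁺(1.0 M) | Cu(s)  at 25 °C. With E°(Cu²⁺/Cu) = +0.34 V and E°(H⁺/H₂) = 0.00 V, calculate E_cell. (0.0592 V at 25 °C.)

The Cu²⁺/Cu couple is the cathode, so E°_cell = 0.34 V; n = 2.
[H⁺] = 10^(−2.69) = 0.0020 M, and Q = [H⁺]^2 / ([Cu²⁺]·P(H₂)) = 4.17 × 10^-6.
E = E° − (0.0592/2) log Q = 0.34 − (0.0592/2)(-5.380) = 0.499 V.

0.50 V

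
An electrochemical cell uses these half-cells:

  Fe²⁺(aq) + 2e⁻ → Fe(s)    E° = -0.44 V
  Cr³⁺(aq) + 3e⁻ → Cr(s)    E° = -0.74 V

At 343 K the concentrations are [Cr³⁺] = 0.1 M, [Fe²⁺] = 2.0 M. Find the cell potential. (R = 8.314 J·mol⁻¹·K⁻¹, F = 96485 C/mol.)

The Fe²⁺/Fe couple has the higher reduction potential and acts as the cathode, so E°_cell = -0.44 − (-0.74) = 0.30 V.
Balancing electrons gives n = 6; the reaction quotient is Q = [Cr³⁺]^2/[Fe²⁺]^3 = 0.00125.
E = E° − (RT/nF) ln Q = 0.30 − (8.314×343)/(6×96485) × (-6.685) = 0.300 + 0.033 = 0.333 V.

0.333 V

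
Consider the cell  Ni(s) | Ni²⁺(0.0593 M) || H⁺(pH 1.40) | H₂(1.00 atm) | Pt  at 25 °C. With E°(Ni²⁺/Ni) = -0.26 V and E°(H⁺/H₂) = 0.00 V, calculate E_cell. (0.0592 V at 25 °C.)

0.21 V

The hydrogen couple is the cathode, so E°_cell = 0.26 V; n = 2.
[H⁺] = 10^(−1.40) = 0.040 M, and Q = [Ni²⁺]·P(H₂) / [H⁺]^2 = 37.4.
E = E° − (0.0592/2) log Q = 0.26 − (0.0592/2)(1.573) = 0.213 V.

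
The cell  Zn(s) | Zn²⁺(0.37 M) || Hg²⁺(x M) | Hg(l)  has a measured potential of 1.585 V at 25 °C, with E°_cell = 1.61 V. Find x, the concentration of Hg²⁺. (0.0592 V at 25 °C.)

From the Nernst equation, log Q = n(E° − E)/0.0592 = 2(1.61 − 1.585)/0.0592 = 0.845, so Q = 6.99.
With Q = [Zn²⁺]/[Hg²⁺] and the known concentrations, [Hg²⁺] in the denominator gives [Hg²⁺] = 0.053 M.

0.053 M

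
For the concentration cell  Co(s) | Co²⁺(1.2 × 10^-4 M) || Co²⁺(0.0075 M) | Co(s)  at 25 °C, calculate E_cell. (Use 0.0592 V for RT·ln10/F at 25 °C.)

Both half-cells are Co²⁺/Co, so E°_cell = 0. The concentrated side is the cathode; the cell reaction moves Co²⁺ from high to low concentration with n = 2.
Q = [Co²⁺]_dilute/[Co²⁺]_conc = 1.2 × 10^-4/0.0075 = 0.0160.
E = 0 − (0.0592/2) log Q = −(0.0592/2)(-1.796) = 0.0532 V.

0.053 V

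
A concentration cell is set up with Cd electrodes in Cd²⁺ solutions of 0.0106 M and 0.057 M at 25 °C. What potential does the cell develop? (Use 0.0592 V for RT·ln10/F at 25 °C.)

0.022 V

Both half-cells are Cd²⁺/Cd, so E°_cell = 0. The concentrated side is the cathode; the cell reaction moves Cd²⁺ from high to low concentration with n = 2.
Q = [Cd²⁺]_dilute/[Cd²⁺]_conc = 0.0106/0.057 = 0.186.
E = 0 − (0.0592/2) log Q = −(0.0592/2)(-0.731) = 0.0216 V.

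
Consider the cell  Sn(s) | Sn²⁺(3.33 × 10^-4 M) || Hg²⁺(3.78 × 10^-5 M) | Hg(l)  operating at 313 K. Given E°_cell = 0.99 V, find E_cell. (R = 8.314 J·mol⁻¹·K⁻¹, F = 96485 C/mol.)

Balancing electrons gives n = 2; the reaction quotient is Q = [Sn²⁺]/[Hg²⁺] = 8.81.
E = E° − (RT/nF) ln Q = 0.99 − (8.314×313)/(2×96485) × (2.176) = 0.990 − 0.029 = 0.961 V.

0.961 V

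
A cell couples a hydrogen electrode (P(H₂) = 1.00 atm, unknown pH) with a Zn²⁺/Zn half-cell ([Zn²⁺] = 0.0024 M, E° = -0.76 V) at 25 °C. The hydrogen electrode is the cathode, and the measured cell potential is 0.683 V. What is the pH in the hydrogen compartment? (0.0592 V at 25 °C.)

pH = 2.61

E°_cell = 0.76 V and n = 2.
log Q = n(E° − E)/0.0592 = 2×(0.76 − 0.683)/0.0592 = 2.601.
With Q = [Zn²⁺]·P(H₂) / [H⁺]^2, solving for [H⁺] gives log[H⁺] = -2.611, so pH = 2.61.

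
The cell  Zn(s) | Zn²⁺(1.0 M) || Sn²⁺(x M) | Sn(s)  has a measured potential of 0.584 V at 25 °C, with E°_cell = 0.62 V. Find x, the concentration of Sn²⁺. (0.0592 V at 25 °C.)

0.061 M

From the Nernst equation, log Q = n(E° − E)/0.0592 = 2(0.62 − 0.584)/0.0592 = 1.216, so Q = 16.5.
With Q = [Zn²⁺]/[Sn²⁺] and the known concentrations, [Sn²⁺] in the denominator gives [Sn²⁺] = 0.061 M.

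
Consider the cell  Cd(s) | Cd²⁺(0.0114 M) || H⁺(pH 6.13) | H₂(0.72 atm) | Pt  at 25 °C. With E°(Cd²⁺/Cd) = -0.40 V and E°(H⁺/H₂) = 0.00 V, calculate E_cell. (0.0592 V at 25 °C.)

The hydrogen couple is the cathode, so E°_cell = 0.40 V; n = 2.
[H⁺] = 10^(−6.13) = 7.4 × 10^-7 M, and Q = [Cd²⁺]·P(H₂) / [H⁺]^2 = 1.49 × 10^10.
E = E° − (0.0592/2) log Q = 0.40 − (0.0592/2)(10.174) = 0.099 V.

0.099 V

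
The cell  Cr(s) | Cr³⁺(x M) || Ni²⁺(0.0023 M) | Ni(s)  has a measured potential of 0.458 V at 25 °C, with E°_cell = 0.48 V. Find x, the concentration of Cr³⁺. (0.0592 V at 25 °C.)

0.0014 M

From the Nernst equation, log Q = n(E° − E)/0.0592 = 6(0.48 − 0.458)/0.0592 = 2.230, so Q = 170.
With Q = [Cr³⁺]^2/[Ni²⁺]^3 and the known concentrations, [Cr³⁺]^2 in the numerator gives [Cr³⁺] = 0.0014 M.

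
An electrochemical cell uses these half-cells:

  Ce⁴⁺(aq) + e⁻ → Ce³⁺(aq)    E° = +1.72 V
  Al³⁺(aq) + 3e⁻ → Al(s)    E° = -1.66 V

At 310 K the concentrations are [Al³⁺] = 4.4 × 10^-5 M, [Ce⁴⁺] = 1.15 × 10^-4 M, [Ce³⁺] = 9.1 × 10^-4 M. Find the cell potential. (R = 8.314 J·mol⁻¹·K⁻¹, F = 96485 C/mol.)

3.41 V

The Ce⁴⁺/Ce³⁺ couple has the higher reduction potential and acts as the cathode, so E°_cell = +1.72 − (-1.66) = 3.38 V.
Balancing electrons gives n = 3; the reaction quotient is Q = [Al³⁺]·[Ce³⁺]^3/[Ce⁴⁺]^3 = 0.0218.
E = E° − (RT/nF) ln Q = 3.38 − (8.314×310)/(3×96485) × (-3.826) = 3.380 + 0.034 = 3.414 V.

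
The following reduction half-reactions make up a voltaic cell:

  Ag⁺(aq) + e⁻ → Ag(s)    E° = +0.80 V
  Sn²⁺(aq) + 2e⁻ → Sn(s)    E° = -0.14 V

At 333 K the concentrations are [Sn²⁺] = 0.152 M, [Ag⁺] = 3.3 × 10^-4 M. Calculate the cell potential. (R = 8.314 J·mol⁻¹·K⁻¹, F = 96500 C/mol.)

The Ag⁺/Ag couple has the higher reduction potential and acts as the cathode, so E°_cell = +0.80 − (-0.14) = 0.94 V.
Balancing electrons gives n = 2; the reaction quotient is Q = [Sn²⁺]/[Ag⁺]^2 = 1.4 × 10^6.
E = E° − (RT/nF) ln Q = 0.94 − (8.314×333)/(2×96500) × (14.149) = 0.940 − 0.203 = 0.737 V.

0.737 V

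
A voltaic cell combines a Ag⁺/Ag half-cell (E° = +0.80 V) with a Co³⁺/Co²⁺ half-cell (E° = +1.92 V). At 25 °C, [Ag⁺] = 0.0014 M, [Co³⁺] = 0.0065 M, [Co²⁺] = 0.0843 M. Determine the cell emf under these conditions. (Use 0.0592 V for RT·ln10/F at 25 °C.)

1.22 V

The Co³⁺/Co²⁺ couple has the higher reduction potential and acts as the cathode, so E°_cell = +1.92 − (+0.80) = 1.12 V.
Balancing electrons gives n = 1; the reaction quotient is Q = [Ag⁺]·[Co²⁺]/[Co³⁺] = 0.0182.
At 25 °C, E = E° − (0.0592/n) log Q = 1.12 − (0.0592/1)(-1.741) = 1.120 + 0.103 = 1.223 V.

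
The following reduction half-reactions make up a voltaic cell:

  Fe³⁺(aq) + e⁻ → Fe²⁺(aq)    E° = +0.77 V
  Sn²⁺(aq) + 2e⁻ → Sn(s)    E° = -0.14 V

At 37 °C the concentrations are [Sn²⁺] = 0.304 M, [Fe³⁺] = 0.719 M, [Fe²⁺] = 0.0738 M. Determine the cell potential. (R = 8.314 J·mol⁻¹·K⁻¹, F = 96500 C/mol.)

The Fe³⁺/Fe²⁺ couple has the higher reduction potential and acts as the cathode, so E°_cell = +0.77 − (-0.14) = 0.91 V.
Balancing electrons gives n = 2; the reaction quotient is Q = [Sn²⁺]·[Fe²⁺]^2/[Fe³⁺]^2 = 0.00320.
E = E° − (RT/nF) ln Q = 0.91 − (8.314×310)/(2×96500) × (-5.744) = 0.910 + 0.077 = 0.987 V.

0.987 V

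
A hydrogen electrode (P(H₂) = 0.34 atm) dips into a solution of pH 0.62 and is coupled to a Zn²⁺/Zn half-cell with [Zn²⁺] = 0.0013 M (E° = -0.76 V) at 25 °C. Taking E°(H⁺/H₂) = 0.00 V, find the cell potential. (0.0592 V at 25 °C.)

The hydrogen couple is the cathode, so E°_cell = 0.76 V; n = 2.
[H⁺] = 10^(−0.62) = 0.24 M, and Q = [Zn²⁺]·P(H₂) / [H⁺]^2 = 0.00768.
E = E° − (0.0592/2) log Q = 0.76 − (0.0592/2)(-2.115) = 0.823 V.

0.82 V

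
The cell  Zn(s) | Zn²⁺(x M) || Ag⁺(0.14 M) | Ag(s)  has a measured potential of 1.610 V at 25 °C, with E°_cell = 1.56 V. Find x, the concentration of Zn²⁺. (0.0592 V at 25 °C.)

From the Nernst equation, log Q = n(E° − E)/0.0592 = 2(1.56 − 1.610)/0.0592 = -1.689, so Q = 0.0205.
With Q = [Zn²⁺]/[Ag⁺]^2 and the known concentrations, [Zn²⁺] in the numerator gives [Zn²⁺] = 4 × 10^-4 M.

4 × 10^-4 M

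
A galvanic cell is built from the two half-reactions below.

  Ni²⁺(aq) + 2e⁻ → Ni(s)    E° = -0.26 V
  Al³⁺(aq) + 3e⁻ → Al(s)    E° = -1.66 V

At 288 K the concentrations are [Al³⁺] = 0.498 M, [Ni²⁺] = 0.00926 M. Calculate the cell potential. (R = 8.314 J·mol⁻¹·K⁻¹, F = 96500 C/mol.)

1.35 V

The Ni²⁺/Ni couple has the higher reduction potential and acts as the cathode, so E°_cell = -0.26 − (-1.66) = 1.40 V.
Balancing electrons gives n = 6; the reaction quotient is Q = [Al³⁺]^2/[Ni²⁺]^3 = 3.12 × 10^5.
E = E° − (RT/nF) ln Q = 1.40 − (8.314×288)/(6×96500) × (12.652) = 1.400 − 0.052 = 1.348 V.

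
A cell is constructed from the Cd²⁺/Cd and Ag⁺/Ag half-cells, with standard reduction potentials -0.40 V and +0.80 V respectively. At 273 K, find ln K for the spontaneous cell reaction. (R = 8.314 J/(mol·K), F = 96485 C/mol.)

ln K = 102.0

E°_cell = +0.80 − (-0.40) = 1.20 V, with n = 2 electrons transferred.
At equilibrium E = 0, so the Nernst equation gives ln K = nFE°/RT = (2)(96485)(1.20)/((8.314)(273)) = 102.02.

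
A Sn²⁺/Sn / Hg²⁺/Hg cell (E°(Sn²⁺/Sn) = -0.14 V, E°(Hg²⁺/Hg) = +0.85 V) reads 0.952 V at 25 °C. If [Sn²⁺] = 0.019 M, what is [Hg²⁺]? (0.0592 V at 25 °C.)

From the Nernst equation, log Q = n(E° − E)/0.0592 = 2(0.99 − 0.952)/0.0592 = 1.284, so Q = 19.2.
With Q = [Sn²⁺]/[Hg²⁺] and the known concentrations, [Hg²⁺] in the denominator gives [Hg²⁺] = 9.9 × 10^-4 M.

9.9 × 10^-4 M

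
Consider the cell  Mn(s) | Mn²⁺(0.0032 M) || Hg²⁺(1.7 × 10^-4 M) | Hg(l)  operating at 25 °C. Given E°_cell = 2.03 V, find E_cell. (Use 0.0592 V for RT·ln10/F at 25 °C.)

1.99 V

Balancing electrons gives n = 2; the reaction quotient is Q = [Mn²⁺]/[Hg²⁺] = 18.8.
At 25 °C, E = E° − (0.0592/n) log Q = 2.03 − (0.0592/2)(1.275) = 2.030 − 0.038 = 1.992 V.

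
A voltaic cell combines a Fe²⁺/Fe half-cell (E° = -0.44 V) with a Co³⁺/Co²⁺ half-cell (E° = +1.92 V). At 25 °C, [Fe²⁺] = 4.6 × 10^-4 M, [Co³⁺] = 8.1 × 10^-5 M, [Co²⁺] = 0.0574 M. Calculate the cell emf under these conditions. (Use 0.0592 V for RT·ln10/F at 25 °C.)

2.29 V

The Co³⁺/Co²⁺ couple has the higher reduction potential and acts as the cathode, so E°_cell = +1.92 − (-0.44) = 2.36 V.
Balancing electrons gives n = 2; the reaction quotient is Q = [Fe²⁺]·[Co²⁺]^2/[Co³⁺]^2 = 231.
At 25 °C, E = E° − (0.0592/n) log Q = 2.36 − (0.0592/2)(2.364) = 2.360 − 0.070 = 2.290 V.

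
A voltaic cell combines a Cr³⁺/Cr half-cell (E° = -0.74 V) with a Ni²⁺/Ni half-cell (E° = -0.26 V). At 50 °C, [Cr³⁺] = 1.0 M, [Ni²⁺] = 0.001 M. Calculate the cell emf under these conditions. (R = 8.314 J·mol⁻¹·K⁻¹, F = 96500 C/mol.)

0.384 V

The Ni²⁺/Ni couple has the higher reduction potential and acts as the cathode, so E°_cell = -0.26 − (-0.74) = 0.48 V.
Balancing electrons gives n = 6; the reaction quotient is Q = [Cr³⁺]^2/[Ni²⁺]^3 = 1 × 10^9.
E = E° − (RT/nF) ln Q = 0.48 − (8.314×323)/(6×96500) × (20.723) = 0.480 − 0.096 = 0.384 V.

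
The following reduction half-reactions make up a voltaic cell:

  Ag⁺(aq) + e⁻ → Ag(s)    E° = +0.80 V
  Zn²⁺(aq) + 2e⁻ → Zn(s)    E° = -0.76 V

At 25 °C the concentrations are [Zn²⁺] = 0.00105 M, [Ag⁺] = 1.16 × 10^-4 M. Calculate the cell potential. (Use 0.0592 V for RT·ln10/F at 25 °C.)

The Ag⁺/Ag couple has the higher reduction potential and acts as the cathode, so E°_cell = +0.80 − (-0.76) = 1.56 V.
Balancing electrons gives n = 2; the reaction quotient is Q = [Zn²⁺]/[Ag⁺]^2 = 7.8 × 10^4.
At 25 °C, E = E° − (0.0592/n) log Q = 1.56 − (0.0592/2)(4.892) = 1.560 − 0.145 = 1.415 V.

1.42 V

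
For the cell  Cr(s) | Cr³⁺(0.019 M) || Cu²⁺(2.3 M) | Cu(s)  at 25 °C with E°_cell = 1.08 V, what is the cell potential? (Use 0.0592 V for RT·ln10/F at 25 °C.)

1.12 V

Balancing electrons gives n = 6; the reaction quotient is Q = [Cr³⁺]^2/[Cu²⁺]^3 = 2.97 × 10^-5.
At 25 °C, E = E° − (0.0592/n) log Q = 1.08 − (0.0592/6)(-4.528) = 1.080 + 0.045 = 1.125 V.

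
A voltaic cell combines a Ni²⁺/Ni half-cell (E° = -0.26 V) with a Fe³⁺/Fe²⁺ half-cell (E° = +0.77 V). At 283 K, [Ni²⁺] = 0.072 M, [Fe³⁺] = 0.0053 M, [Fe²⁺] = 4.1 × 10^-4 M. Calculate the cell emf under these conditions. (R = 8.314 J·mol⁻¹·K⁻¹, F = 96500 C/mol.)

The Fe³⁺/Fe²⁺ couple has the higher reduction potential and acts as the cathode, so E°_cell = +0.77 − (-0.26) = 1.03 V.
Balancing electrons gives n = 2; the reaction quotient is Q = [Ni²⁺]·[Fe²⁺]^2/[Fe³⁺]^2 = 4.31 × 10^-4.
E = E° − (RT/nF) ln Q = 1.03 − (8.314×283)/(2×96500) × (-7.750) = 1.030 + 0.094 = 1.124 V.

1.12 V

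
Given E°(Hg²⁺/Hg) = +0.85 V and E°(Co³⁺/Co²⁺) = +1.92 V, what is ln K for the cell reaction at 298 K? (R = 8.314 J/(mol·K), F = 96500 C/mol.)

ln K = 83.4

E°_cell = +1.92 − (+0.85) = 1.07 V, with n = 2 electrons transferred.
At equilibrium E = 0, so the Nernst equation gives ln K = nFE°/RT = (2)(96500)(1.07)/((8.314)(298)) = 83.35.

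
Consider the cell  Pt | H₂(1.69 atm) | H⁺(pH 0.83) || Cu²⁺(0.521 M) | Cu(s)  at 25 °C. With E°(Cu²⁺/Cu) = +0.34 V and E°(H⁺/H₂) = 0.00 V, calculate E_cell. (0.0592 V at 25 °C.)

0.39 V

The Cu²⁺/Cu couple is the cathode, so E°_cell = 0.34 V; n = 2.
[H⁺] = 10^(−0.83) = 0.15 M, and Q = [H⁺]^2 / ([Cu²⁺]·P(H₂)) = 0.0248.
E = E° − (0.0592/2) log Q = 0.34 − (0.0592/2)(-1.605) = 0.388 V.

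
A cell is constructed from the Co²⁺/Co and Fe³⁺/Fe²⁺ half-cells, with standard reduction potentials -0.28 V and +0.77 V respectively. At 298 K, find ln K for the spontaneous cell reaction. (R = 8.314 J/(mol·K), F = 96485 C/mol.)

ln K = 81.8

E°_cell = +0.77 − (-0.28) = 1.05 V, with n = 2 electrons transferred.
At equilibrium E = 0, so the Nernst equation gives ln K = nFE°/RT = (2)(96485)(1.05)/((8.314)(298)) = 81.78.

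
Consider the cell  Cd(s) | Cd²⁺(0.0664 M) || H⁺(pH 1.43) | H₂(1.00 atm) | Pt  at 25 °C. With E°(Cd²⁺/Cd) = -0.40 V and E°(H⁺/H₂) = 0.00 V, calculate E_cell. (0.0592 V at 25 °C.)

0.35 V

The hydrogen couple is the cathode, so E°_cell = 0.40 V; n = 2.
[H⁺] = 10^(−1.43) = 0.037 M, and Q = [Cd²⁺]·P(H₂) / [H⁺]^2 = 48.1.
E = E° − (0.0592/2) log Q = 0.40 − (0.0592/2)(1.682) = 0.350 V.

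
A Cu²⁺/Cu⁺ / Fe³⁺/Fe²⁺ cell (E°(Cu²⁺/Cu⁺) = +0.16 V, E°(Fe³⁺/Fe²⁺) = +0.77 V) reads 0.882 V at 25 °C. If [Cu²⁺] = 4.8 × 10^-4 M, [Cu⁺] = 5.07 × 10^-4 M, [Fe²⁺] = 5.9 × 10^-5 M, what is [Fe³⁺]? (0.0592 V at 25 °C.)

2.2 M

From the Nernst equation, log Q = n(E° − E)/0.0592 = 1(0.61 − 0.882)/0.0592 = -4.595, so Q = 2.54 × 10^-5.
With Q = [Cu²⁺]·[Fe²⁺]/([Cu⁺]·[Fe³⁺]) and the known concentrations, [Fe³⁺] in the denominator gives [Fe³⁺] = 2.2 M.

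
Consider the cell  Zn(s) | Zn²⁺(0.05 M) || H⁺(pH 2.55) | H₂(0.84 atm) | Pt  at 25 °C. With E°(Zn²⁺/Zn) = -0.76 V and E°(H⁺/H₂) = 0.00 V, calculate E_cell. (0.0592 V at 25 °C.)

0.65 V

The hydrogen couple is the cathode, so E°_cell = 0.76 V; n = 2.
[H⁺] = 10^(−2.55) = 0.0028 M, and Q = [Zn²⁺]·P(H₂) / [H⁺]^2 = 5290.
E = E° − (0.0592/2) log Q = 0.76 − (0.0592/2)(3.723) = 0.650 V.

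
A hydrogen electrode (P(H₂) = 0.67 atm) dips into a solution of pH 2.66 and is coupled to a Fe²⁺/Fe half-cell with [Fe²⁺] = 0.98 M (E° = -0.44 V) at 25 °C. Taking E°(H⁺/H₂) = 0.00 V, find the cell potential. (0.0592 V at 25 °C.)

The hydrogen couple is the cathode, so E°_cell = 0.44 V; n = 2.
[H⁺] = 10^(−2.66) = 0.0022 M, and Q = [Fe²⁺]·P(H₂) / [H⁺]^2 = 1.37 × 10^5.
E = E° − (0.0592/2) log Q = 0.44 − (0.0592/2)(5.137) = 0.288 V.

0.29 V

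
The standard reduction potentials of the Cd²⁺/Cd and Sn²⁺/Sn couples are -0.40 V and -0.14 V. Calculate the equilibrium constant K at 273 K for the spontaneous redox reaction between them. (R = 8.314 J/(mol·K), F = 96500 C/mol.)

E°_cell = -0.14 − (-0.40) = 0.26 V, with n = 2 electrons transferred.
At equilibrium E = 0, so the Nernst equation gives ln K = nFE°/RT = (2)(96500)(0.26)/((8.314)(273)) = 22.11.
K = e^22.11 = 4 × 10^9.

4 × 10^9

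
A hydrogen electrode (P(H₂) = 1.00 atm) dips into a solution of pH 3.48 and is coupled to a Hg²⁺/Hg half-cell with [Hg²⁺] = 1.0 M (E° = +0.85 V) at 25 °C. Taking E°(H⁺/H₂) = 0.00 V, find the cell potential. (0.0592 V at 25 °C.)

1.06 V

The Hg²⁺/Hg couple is the cathode, so E°_cell = 0.85 V; n = 2.
[H⁺] = 10^(−3.48) = 3.3 × 10^-4 M, and Q = [H⁺]^2 / ([Hg²⁺]·P(H₂)) = 1.1 × 10^-7.
E = E° − (0.0592/2) log Q = 0.85 − (0.0592/2)(-6.960) = 1.056 V.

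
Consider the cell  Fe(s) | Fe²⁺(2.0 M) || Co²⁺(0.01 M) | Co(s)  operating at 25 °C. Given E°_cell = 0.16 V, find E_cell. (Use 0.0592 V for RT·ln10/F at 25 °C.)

Balancing electrons gives n = 2; the reaction quotient is Q = [Fe²⁺]/[Co²⁺] = 200.
At 25 °C, E = E° − (0.0592/n) log Q = 0.16 − (0.0592/2)(2.301) = 0.160 − 0.068 = 0.092 V.

0.092 V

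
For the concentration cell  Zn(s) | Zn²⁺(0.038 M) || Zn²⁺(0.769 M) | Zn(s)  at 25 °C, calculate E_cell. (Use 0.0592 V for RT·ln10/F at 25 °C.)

Both half-cells are Zn²⁺/Zn, so E°_cell = 0. The concentrated side is the cathode; the cell reaction moves Zn²⁺ from high to low concentration with n = 2.
Q = [Zn²⁺]_dilute/[Zn²⁺]_conc = 0.038/0.769 = 0.0494.
E = 0 − (0.0592/2) log Q = −(0.0592/2)(-1.306) = 0.0387 V.

0.039 V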